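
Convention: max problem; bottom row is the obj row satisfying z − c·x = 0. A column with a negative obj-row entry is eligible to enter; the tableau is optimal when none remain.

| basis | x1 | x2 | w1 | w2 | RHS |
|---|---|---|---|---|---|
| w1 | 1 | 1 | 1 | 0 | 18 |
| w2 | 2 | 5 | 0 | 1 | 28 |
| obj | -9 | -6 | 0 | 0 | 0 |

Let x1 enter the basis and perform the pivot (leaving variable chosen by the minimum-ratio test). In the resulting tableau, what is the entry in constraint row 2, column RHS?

Ratio test on column x1 — row 1: 18/1 = 18; row 2: 28/2 = 14. Minimum is 14 at row 2 (w2 leaves); pivot element 2.
Divide row 2 by 2; eliminate column x1 from the other rows.
In the new row 2, the RHS entry is the old entry divided by the pivot: 28/2 = 14.

14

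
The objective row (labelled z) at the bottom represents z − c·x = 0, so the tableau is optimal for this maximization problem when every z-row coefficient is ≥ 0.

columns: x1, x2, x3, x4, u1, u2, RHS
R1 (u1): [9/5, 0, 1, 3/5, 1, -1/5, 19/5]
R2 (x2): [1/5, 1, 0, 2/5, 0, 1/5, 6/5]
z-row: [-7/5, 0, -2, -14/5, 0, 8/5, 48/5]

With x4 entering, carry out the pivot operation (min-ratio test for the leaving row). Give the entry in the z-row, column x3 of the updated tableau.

-2

Ratio test on column x4 — row 1: (19/5)/(3/5) = 19/3; row 2: (6/5)/(2/5) = 3. Minimum is 3 at row 2 (x2 leaves); pivot element 2/5.
Divide row 2 by 2/5; eliminate column x4 from the other rows.
z-row update in column x3: -2 − (-14/5)·0 = -2.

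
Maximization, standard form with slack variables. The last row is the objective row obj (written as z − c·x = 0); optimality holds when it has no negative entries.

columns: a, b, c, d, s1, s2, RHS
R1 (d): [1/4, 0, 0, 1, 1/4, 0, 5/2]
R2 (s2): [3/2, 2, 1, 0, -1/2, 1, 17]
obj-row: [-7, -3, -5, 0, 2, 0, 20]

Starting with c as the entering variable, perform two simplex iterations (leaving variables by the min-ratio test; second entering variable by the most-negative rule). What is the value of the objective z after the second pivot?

110

Ratio test on column c — row 1: entry 0 ≤ 0; row 2: 17/1 = 17. Minimum is 17 at row 2 (s2 leaves); pivot element 1.
Pivot on row 2; the obj-row RHS becomes 20 − (-5)·17 = 105.
Next entering variable (most negative obj-row entry -1/2): s1.
Ratio test on column s1 — row 1: (5/2)/(1/4) = 10; row 2: entry -1/2 ≤ 0. Minimum is 10 at row 1 (d leaves); pivot element 1/4.
After the second pivot the obj-row RHS is 105 − (-1/2)·10 = 110.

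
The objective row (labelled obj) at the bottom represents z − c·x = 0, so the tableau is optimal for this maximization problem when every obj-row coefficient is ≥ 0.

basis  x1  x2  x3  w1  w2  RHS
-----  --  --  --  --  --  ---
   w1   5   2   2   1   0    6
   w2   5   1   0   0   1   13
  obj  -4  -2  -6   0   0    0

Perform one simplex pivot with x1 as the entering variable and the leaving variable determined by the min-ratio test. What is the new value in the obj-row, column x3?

Ratio test on column x1 — row 1: 6/5 = 6/5; row 2: 13/5 = 13/5. Minimum is 6/5 at row 1 (w1 leaves); pivot element 5.
Divide row 1 by 5; eliminate column x1 from the other rows.
obj-row update in column x3: -6 − (-4)·(2/5) = -22/5.

-22/5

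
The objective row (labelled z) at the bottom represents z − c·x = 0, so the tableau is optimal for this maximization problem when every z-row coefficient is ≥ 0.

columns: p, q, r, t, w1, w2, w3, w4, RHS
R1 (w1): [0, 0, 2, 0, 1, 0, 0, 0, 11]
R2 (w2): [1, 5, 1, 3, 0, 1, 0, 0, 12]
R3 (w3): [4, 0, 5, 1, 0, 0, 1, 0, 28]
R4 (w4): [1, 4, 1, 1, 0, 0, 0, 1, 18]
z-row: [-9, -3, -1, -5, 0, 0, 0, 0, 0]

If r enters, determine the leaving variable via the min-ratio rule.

Column r entries and ratios — w1: 11/2 = 11/2; w2: 12/1 = 12; w3: 28/5 = 28/5; w4: 18/1 = 18.
Smallest ratio is 11/2 in the row of w1, so w1 leaves.

w1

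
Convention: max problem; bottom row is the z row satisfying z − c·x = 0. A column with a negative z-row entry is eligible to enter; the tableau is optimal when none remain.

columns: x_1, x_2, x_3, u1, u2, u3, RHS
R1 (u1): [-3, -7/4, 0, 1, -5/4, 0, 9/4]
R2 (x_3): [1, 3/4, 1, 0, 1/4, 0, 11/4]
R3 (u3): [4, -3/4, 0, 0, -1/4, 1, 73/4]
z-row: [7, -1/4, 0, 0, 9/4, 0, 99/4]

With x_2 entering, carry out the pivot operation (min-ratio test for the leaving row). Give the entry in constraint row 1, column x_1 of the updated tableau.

-2/3

Ratio test on column x_2 — row 1: entry -7/4 ≤ 0; row 2: (11/4)/(3/4) = 11/3; row 3: entry -3/4 ≤ 0. Minimum is 11/3 at row 2 (x_3 leaves); pivot element 3/4.
Divide row 2 by 3/4; eliminate column x_2 from the other rows.
Row 1 update in column x_1: -3 − (-7/4)·(4/3) = -2/3.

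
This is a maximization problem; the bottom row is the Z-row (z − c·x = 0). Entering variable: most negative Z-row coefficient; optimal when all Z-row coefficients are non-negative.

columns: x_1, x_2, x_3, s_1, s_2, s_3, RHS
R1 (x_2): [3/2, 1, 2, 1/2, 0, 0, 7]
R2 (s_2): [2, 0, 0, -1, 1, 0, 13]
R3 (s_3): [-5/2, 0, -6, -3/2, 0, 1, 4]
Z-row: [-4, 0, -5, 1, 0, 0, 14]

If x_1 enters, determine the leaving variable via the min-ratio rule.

Column x_1 entries and ratios — x_2: 7/(3/2) = 14/3; s_2: 13/2 = 13/2; s_3: -5/2 ≤ 0, skip.
Smallest ratio is 14/3 in the row of x_2, so x_2 leaves.

x_2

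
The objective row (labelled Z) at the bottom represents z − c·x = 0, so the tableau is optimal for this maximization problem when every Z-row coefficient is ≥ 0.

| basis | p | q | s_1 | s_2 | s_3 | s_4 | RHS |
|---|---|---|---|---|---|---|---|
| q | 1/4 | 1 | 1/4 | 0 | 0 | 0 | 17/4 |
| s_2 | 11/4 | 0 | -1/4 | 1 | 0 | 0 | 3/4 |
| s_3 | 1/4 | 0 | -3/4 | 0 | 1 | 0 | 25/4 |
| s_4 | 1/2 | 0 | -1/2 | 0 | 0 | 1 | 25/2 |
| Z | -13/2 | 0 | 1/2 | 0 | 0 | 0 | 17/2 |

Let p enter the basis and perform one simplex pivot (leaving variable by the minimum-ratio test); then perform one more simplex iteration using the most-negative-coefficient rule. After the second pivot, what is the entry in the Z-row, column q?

Ratio test on column p — row 1: (17/4)/(1/4) = 17; row 2: (3/4)/(11/4) = 3/11; row 3: (25/4)/(1/4) = 25; row 4: (25/2)/(1/2) = 25. Minimum is 3/11 at row 2 (s_2 leaves); pivot element 11/4.
Divide row 2 by 11/4; eliminate column p from the other rows.
Second iteration: most negative Z-row entry is -1/11 in column s_1, so s_1 enters.
Ratio test on column s_1 — row 1: (46/11)/(3/11) = 46/3; row 2: entry -1/11 ≤ 0; row 3: entry -8/11 ≤ 0; row 4: entry -5/11 ≤ 0. Minimum is 46/3 at row 1 (q leaves); pivot element 3/11.
Divide row 1 by 3/11; eliminate column s_1 from the other rows.
After both pivots, the entry at the Z-row, column q is 1/3.

1/3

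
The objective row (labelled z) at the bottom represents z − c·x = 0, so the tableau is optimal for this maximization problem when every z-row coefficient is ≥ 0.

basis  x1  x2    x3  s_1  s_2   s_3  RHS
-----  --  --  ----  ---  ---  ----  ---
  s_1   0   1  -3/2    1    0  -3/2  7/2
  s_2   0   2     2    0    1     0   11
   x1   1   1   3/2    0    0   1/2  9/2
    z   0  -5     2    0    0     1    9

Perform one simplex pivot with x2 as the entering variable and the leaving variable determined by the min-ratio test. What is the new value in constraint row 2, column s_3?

3

Ratio test on column x2 — row 1: (7/2)/1 = 7/2; row 2: 11/2 = 11/2; row 3: (9/2)/1 = 9/2. Minimum is 7/2 at row 1 (s_1 leaves); pivot element 1.
Divide row 1 by 1; eliminate column x2 from the other rows.
Row 2 update in column s_3: 0 − 2·(-3/2) = 3.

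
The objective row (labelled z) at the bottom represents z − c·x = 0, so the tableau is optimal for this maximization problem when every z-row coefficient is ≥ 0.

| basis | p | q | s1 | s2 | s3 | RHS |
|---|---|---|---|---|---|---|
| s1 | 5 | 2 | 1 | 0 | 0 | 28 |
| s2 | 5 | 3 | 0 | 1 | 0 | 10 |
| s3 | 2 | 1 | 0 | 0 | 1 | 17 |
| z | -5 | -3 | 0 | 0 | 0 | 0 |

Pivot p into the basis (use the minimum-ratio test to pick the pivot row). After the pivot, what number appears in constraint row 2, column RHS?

2

Ratio test on column p — row 1: 28/5 = 28/5; row 2: 10/5 = 2; row 3: 17/2 = 17/2. Minimum is 2 at row 2 (s2 leaves); pivot element 5.
Divide row 2 by 5; eliminate column p from the other rows.
In the new row 2, the RHS entry is the old entry divided by the pivot: 10/5 = 2.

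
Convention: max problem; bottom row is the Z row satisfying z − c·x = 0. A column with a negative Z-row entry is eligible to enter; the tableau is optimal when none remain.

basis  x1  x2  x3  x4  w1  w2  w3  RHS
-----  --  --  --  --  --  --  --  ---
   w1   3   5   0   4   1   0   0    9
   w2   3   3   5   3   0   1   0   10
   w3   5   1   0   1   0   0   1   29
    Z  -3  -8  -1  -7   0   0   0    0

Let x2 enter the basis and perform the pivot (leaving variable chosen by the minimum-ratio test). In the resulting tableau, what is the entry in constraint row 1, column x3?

Ratio test on column x2 — row 1: 9/5 = 9/5; row 2: 10/3 = 10/3; row 3: 29/1 = 29. Minimum is 9/5 at row 1 (w1 leaves); pivot element 5.
Divide row 1 by 5; eliminate column x2 from the other rows.
In the new row 1, the x3 entry is the old entry divided by the pivot: 0/5 = 0.

0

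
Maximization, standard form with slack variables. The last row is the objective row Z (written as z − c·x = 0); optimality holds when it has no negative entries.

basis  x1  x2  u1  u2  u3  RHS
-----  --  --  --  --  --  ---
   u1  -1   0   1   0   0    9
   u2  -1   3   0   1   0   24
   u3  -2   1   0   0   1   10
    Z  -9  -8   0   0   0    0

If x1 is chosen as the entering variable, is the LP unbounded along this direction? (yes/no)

Every constraint-row entry in column x1 is ≤ 0, so increasing x1 is unbounded.

yes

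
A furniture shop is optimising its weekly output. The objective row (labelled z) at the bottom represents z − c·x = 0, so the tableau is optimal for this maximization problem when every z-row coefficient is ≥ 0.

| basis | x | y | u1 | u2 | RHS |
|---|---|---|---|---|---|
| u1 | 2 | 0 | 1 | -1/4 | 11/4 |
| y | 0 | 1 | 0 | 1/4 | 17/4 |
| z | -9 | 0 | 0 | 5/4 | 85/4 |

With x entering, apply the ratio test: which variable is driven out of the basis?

Column x entries and ratios — u1: (11/4)/2 = 11/8; y: 0 ≤ 0, skip.
Smallest ratio is 11/8 in the row of u1, so u1 leaves.

u1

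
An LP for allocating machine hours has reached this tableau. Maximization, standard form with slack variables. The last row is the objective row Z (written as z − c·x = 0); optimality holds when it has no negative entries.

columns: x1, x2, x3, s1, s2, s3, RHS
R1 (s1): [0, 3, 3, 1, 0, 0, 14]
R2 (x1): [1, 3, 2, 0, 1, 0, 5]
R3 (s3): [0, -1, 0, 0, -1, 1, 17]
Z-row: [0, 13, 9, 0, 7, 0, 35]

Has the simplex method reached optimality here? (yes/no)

Every Z-row coefficient is ≥ 0, so the tableau is optimal.

yes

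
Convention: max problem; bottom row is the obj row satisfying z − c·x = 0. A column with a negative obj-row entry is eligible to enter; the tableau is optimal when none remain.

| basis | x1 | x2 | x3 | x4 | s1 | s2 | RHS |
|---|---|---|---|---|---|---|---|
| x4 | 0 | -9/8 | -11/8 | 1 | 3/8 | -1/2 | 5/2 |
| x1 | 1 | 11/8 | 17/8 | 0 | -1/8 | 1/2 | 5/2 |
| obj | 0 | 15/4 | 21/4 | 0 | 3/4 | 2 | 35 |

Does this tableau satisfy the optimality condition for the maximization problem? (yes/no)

Every obj-row coefficient is ≥ 0, so the tableau is optimal.

yes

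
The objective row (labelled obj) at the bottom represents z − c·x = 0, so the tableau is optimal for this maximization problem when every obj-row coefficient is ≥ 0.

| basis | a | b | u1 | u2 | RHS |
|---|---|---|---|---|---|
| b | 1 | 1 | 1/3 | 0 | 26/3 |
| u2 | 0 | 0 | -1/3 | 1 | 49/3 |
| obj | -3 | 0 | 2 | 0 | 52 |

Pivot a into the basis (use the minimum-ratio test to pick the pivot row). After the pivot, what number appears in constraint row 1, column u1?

1/3

Ratio test on column a — row 1: (26/3)/1 = 26/3; row 2: entry 0 ≤ 0. Minimum is 26/3 at row 1 (b leaves); pivot element 1.
Divide row 1 by 1; eliminate column a from the other rows.
In the new row 1, the u1 entry is the old entry divided by the pivot: (1/3)/1 = 1/3.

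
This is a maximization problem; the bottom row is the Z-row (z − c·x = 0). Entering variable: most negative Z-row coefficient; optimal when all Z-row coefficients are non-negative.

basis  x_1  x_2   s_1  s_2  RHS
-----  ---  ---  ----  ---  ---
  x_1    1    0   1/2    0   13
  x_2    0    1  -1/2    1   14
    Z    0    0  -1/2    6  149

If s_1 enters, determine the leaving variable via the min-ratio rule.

x_1

Column s_1 entries and ratios — x_1: 13/(1/2) = 26; x_2: -1/2 ≤ 0, skip.
Smallest ratio is 26 in the row of x_1, so x_1 leaves.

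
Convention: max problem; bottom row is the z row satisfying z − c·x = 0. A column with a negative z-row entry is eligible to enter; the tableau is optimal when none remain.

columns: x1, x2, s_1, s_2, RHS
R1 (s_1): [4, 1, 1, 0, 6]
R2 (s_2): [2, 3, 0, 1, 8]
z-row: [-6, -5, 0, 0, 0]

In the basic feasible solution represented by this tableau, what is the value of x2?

x2 is not in the basis, so in the current basic feasible solution x2 = 0.

0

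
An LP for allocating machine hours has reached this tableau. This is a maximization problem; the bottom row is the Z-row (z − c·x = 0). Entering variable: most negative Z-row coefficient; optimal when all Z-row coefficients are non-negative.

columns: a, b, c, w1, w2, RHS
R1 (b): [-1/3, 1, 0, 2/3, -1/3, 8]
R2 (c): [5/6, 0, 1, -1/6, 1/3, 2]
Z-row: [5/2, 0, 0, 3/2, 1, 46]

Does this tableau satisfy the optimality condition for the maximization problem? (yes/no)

Every Z-row coefficient is ≥ 0, so the tableau is optimal.

yes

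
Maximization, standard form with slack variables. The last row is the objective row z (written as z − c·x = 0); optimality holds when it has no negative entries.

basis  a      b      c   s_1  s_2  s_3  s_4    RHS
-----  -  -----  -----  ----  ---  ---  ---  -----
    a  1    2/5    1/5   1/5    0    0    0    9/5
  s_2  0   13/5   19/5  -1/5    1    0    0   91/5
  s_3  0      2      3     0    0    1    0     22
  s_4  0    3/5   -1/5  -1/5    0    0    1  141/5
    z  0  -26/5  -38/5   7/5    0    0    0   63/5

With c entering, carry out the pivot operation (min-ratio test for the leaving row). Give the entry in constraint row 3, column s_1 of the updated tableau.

3/19

Ratio test on column c — row 1: (9/5)/(1/5) = 9; row 2: (91/5)/(19/5) = 91/19; row 3: 22/3 = 22/3; row 4: entry -1/5 ≤ 0. Minimum is 91/19 at row 2 (s_2 leaves); pivot element 19/5.
Divide row 2 by 19/5; eliminate column c from the other rows.
Row 3 update in column s_1: 0 − 3·(-1/19) = 3/19.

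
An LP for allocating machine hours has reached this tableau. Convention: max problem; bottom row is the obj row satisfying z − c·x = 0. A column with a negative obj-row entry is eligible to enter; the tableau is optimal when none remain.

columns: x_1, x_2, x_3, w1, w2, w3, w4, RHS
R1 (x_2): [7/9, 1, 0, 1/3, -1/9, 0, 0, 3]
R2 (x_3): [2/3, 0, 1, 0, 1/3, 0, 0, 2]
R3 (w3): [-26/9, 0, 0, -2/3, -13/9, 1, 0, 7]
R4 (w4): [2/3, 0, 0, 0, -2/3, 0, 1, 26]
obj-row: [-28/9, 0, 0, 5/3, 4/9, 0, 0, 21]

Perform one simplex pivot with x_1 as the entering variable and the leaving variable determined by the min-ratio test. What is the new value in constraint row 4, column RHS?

24

Ratio test on column x_1 — row 1: 3/(7/9) = 27/7; row 2: 2/(2/3) = 3; row 3: entry -26/9 ≤ 0; row 4: 26/(2/3) = 39. Minimum is 3 at row 2 (x_3 leaves); pivot element 2/3.
Divide row 2 by 2/3; eliminate column x_1 from the other rows.
Row 4 update in column RHS: 26 − (2/3)·3 = 24.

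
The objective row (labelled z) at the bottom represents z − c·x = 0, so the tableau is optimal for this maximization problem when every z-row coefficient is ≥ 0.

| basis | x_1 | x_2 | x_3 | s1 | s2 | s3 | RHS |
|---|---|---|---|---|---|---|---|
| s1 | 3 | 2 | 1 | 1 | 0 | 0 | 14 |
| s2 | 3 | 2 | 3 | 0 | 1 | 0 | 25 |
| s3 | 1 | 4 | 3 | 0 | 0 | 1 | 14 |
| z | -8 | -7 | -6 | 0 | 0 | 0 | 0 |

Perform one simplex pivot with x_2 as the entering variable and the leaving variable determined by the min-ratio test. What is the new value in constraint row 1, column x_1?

5/2

Ratio test on column x_2 — row 1: 14/2 = 7; row 2: 25/2 = 25/2; row 3: 14/4 = 7/2. Minimum is 7/2 at row 3 (s3 leaves); pivot element 4.
Divide row 3 by 4; eliminate column x_2 from the other rows.
Row 1 update in column x_1: 3 − 2·(1/4) = 5/2.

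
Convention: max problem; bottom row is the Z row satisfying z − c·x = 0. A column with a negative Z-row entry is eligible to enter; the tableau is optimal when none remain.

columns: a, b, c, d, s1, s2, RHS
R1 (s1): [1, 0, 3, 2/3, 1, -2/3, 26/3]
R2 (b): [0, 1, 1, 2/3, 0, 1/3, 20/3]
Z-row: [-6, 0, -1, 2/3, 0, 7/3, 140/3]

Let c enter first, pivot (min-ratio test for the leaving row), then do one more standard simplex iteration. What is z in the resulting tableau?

Ratio test on column c — row 1: (26/3)/3 = 26/9; row 2: (20/3)/1 = 20/3. Minimum is 26/9 at row 1 (s1 leaves); pivot element 3.
Pivot on row 1; the Z-row RHS becomes 140/3 − (-1)·(26/9) = 446/9.
Next entering variable (most negative Z-row entry -17/3): a.
Ratio test on column a — row 1: (26/9)/(1/3) = 26/3; row 2: entry -1/3 ≤ 0. Minimum is 26/3 at row 1 (c leaves); pivot element 1/3.
After the second pivot the Z-row RHS is 446/9 − (-17/3)·(26/3) = 296/3.

296/3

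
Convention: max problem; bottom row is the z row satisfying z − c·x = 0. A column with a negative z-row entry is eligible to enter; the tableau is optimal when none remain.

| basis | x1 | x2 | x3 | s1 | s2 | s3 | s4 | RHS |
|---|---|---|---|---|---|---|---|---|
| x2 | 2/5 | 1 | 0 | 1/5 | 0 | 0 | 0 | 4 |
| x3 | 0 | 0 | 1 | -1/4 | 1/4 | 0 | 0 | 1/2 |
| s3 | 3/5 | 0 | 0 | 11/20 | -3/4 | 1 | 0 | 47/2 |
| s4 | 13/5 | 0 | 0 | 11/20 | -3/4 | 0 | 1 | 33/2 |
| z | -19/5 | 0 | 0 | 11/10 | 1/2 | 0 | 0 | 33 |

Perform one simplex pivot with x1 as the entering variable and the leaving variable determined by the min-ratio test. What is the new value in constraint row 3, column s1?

11/26

Ratio test on column x1 — row 1: 4/(2/5) = 10; row 2: entry 0 ≤ 0; row 3: (47/2)/(3/5) = 235/6; row 4: (33/2)/(13/5) = 165/26. Minimum is 165/26 at row 4 (s4 leaves); pivot element 13/5.
Divide row 4 by 13/5; eliminate column x1 from the other rows.
Row 3 update in column s1: 11/20 − (3/5)·(11/52) = 11/26.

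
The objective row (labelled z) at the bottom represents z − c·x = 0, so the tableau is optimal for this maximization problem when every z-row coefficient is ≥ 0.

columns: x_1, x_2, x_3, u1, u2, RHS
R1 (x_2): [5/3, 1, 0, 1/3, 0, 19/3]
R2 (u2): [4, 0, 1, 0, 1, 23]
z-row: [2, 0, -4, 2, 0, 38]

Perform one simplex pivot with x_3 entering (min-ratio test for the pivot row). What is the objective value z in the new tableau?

Ratio test on column x_3 — row 1: entry 0 ≤ 0; row 2: 23/1 = 23. Minimum is 23 at row 2 (u2 leaves); pivot element 1.
Pivot on row 2; the z-row RHS becomes 38 − (-4)·23 = 130.

130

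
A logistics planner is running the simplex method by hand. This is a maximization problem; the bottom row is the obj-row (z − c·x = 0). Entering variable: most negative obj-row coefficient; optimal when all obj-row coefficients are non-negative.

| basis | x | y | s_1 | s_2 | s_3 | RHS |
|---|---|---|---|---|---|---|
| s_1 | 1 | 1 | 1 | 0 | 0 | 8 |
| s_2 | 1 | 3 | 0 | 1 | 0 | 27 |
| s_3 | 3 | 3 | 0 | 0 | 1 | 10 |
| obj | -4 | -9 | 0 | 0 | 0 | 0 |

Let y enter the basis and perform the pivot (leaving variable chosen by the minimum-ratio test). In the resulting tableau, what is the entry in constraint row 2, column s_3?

Ratio test on column y — row 1: 8/1 = 8; row 2: 27/3 = 9; row 3: 10/3 = 10/3. Minimum is 10/3 at row 3 (s_3 leaves); pivot element 3.
Divide row 3 by 3; eliminate column y from the other rows.
Row 2 update in column s_3: 0 − 3·(1/3) = -1.

-1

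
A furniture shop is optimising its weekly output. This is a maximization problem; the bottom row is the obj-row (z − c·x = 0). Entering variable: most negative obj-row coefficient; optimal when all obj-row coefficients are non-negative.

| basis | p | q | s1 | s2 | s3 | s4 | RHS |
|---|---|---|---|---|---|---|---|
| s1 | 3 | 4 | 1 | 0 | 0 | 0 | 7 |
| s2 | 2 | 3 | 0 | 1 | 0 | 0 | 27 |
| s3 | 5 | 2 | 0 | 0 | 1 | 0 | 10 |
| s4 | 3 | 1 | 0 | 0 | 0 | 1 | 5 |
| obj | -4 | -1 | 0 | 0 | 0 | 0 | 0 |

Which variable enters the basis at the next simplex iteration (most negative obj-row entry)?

p

Negative obj-row entries: p: -4, q: -1.
The most negative is -4 in column p, so p enters.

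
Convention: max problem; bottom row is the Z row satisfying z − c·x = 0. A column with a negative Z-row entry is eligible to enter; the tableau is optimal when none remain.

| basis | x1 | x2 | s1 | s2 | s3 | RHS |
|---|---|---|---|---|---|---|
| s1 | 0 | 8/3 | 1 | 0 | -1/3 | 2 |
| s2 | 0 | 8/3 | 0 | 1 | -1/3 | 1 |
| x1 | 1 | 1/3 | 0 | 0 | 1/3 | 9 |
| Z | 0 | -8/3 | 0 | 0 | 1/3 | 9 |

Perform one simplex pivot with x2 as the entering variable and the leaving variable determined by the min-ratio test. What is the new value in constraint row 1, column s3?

Ratio test on column x2 — row 1: 2/(8/3) = 3/4; row 2: 1/(8/3) = 3/8; row 3: 9/(1/3) = 27. Minimum is 3/8 at row 2 (s2 leaves); pivot element 8/3.
Divide row 2 by 8/3; eliminate column x2 from the other rows.
Row 1 update in column s3: -1/3 − (8/3)·(-1/8) = 0.

0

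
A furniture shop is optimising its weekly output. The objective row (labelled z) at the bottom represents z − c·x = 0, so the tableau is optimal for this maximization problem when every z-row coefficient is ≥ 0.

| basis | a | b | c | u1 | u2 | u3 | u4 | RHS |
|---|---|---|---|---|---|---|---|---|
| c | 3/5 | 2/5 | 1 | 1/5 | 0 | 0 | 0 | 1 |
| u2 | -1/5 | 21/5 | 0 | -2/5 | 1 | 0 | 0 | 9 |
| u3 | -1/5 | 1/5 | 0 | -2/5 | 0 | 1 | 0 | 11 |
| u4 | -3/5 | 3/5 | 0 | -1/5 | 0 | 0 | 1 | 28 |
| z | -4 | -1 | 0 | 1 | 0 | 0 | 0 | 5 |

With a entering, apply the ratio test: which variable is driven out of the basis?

c

Column a entries and ratios — c: 1/(3/5) = 5/3; u2: -1/5 ≤ 0, skip; u3: -1/5 ≤ 0, skip; u4: -3/5 ≤ 0, skip.
Smallest ratio is 5/3 in the row of c, so c leaves.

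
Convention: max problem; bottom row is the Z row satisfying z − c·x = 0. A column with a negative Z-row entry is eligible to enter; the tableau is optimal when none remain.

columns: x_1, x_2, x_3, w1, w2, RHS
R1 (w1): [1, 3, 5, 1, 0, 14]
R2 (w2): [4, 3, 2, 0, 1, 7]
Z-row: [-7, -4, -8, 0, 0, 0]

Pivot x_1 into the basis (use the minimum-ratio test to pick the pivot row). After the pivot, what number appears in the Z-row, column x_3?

-9/2

Ratio test on column x_1 — row 1: 14/1 = 14; row 2: 7/4 = 7/4. Minimum is 7/4 at row 2 (w2 leaves); pivot element 4.
Divide row 2 by 4; eliminate column x_1 from the other rows.
Z-row update in column x_3: -8 − (-7)·(1/2) = -9/2.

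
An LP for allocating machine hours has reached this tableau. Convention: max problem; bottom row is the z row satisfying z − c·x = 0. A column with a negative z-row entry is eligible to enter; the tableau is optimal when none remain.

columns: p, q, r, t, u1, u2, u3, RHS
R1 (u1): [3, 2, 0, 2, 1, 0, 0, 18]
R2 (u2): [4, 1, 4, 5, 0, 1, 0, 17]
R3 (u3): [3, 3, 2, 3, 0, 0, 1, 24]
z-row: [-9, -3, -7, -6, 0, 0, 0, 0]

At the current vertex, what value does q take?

q is not in the basis, so in the current basic feasible solution q = 0.

0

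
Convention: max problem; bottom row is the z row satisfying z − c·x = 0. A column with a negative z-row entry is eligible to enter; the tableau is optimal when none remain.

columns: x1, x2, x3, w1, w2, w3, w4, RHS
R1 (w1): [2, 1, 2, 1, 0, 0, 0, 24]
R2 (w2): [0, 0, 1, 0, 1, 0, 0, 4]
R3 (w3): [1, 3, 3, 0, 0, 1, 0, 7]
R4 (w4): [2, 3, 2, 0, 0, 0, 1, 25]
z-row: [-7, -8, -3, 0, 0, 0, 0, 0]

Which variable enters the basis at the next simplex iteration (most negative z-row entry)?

x2

Negative z-row entries: x1: -7, x2: -8, x3: -3.
The most negative is -8 in column x2, so x2 enters.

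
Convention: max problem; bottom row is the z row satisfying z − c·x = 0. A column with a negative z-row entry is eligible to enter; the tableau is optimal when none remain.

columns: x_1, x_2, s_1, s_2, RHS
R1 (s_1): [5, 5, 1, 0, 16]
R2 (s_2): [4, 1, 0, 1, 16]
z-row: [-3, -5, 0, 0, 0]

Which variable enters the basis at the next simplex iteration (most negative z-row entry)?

Negative z-row entries: x_1: -3, x_2: -5.
The most negative is -5 in column x_2, so x_2 enters.

x_2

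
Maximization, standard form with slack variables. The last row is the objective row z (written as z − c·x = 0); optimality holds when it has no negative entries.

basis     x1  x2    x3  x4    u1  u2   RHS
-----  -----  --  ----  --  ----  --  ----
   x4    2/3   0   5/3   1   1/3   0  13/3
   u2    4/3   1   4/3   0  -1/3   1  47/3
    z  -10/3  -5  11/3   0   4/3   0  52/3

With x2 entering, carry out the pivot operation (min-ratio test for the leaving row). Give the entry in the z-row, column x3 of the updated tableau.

Ratio test on column x2 — row 1: entry 0 ≤ 0; row 2: (47/3)/1 = 47/3. Minimum is 47/3 at row 2 (u2 leaves); pivot element 1.
Divide row 2 by 1; eliminate column x2 from the other rows.
z-row update in column x3: 11/3 − (-5)·(4/3) = 31/3.

31/3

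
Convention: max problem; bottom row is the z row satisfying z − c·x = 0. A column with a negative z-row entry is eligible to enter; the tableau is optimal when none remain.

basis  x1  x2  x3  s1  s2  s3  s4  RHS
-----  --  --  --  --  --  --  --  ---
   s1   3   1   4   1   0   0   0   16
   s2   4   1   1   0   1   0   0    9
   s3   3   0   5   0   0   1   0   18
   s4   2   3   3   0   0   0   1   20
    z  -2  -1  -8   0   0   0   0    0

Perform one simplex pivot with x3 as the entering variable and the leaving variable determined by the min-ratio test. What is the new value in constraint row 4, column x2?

Ratio test on column x3 — row 1: 16/4 = 4; row 2: 9/1 = 9; row 3: 18/5 = 18/5; row 4: 20/3 = 20/3. Minimum is 18/5 at row 3 (s3 leaves); pivot element 5.
Divide row 3 by 5; eliminate column x3 from the other rows.
Row 4 update in column x2: 3 − 3·0 = 3.

3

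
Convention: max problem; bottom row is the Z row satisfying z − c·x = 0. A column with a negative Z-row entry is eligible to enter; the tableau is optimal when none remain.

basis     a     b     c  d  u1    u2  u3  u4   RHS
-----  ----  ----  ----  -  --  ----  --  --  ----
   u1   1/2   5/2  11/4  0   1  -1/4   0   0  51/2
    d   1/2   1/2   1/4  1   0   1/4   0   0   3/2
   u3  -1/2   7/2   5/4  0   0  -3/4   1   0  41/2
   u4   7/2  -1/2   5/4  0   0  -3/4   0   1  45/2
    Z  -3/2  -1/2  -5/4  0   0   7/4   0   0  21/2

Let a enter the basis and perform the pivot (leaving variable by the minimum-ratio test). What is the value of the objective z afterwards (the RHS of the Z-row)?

15

Ratio test on column a — row 1: (51/2)/(1/2) = 51; row 2: (3/2)/(1/2) = 3; row 3: entry -1/2 ≤ 0; row 4: (45/2)/(7/2) = 45/7. Minimum is 3 at row 2 (d leaves); pivot element 1/2.
Pivot on row 2; the Z-row RHS becomes 21/2 − (-3/2)·3 = 15.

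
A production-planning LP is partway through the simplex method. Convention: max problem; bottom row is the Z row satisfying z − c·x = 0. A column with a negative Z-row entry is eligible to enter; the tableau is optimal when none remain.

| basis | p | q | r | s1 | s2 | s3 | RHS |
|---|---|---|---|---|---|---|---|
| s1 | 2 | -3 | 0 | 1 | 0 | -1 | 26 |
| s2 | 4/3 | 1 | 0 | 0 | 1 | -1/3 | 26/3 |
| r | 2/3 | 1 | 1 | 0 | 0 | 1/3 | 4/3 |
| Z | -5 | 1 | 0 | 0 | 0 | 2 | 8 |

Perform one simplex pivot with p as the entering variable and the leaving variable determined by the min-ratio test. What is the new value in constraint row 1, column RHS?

Ratio test on column p — row 1: 26/2 = 13; row 2: (26/3)/(4/3) = 13/2; row 3: (4/3)/(2/3) = 2. Minimum is 2 at row 3 (r leaves); pivot element 2/3.
Divide row 3 by 2/3; eliminate column p from the other rows.
Row 1 update in column RHS: 26 − 2·2 = 22.

22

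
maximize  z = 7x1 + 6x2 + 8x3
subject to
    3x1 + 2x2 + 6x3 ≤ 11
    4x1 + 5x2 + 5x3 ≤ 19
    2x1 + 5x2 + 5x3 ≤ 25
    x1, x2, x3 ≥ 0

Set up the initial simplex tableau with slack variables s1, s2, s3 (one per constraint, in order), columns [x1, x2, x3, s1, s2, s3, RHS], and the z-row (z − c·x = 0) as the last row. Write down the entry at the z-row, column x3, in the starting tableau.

-8

The z-row carries the negated objective coefficients: the x3 entry is -8.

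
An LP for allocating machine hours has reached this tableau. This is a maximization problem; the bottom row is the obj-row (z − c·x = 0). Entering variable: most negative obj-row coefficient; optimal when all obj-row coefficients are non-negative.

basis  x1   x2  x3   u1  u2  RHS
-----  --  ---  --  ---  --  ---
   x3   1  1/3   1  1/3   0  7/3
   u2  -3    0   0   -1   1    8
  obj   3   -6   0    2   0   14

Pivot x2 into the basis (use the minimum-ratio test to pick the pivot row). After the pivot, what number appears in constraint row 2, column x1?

-3

Ratio test on column x2 — row 1: (7/3)/(1/3) = 7; row 2: entry 0 ≤ 0. Minimum is 7 at row 1 (x3 leaves); pivot element 1/3.
Divide row 1 by 1/3; eliminate column x2 from the other rows.
Row 2 update in column x1: -3 − 0·3 = -3.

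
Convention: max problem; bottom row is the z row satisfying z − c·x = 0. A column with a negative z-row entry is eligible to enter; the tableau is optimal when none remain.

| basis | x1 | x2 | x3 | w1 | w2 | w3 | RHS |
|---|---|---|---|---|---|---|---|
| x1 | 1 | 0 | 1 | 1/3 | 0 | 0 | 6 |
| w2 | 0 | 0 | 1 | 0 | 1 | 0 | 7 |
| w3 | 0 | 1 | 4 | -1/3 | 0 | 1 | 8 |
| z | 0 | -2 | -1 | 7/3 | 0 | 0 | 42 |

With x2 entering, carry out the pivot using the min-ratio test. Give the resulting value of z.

Ratio test on column x2 — row 1: entry 0 ≤ 0; row 2: entry 0 ≤ 0; row 3: 8/1 = 8. Minimum is 8 at row 3 (w3 leaves); pivot element 1.
Pivot on row 3; the z-row RHS becomes 42 − (-2)·8 = 58.

58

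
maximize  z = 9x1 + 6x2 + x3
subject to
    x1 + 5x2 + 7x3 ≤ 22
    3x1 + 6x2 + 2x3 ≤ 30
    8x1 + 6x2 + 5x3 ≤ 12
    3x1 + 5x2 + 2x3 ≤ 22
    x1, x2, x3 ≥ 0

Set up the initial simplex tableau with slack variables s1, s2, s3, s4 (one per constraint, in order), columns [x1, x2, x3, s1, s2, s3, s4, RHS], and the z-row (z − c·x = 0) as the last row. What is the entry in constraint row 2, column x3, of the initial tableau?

Constraint 2 has coefficient 2 on x3.

2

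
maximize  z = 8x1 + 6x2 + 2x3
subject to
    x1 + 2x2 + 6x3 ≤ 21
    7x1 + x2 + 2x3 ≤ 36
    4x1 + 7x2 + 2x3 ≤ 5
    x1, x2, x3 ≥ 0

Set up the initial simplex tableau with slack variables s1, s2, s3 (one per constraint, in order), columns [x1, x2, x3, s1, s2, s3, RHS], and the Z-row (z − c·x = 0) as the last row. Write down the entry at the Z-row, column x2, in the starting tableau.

The Z-row carries the negated objective coefficients: the x2 entry is -6.

-6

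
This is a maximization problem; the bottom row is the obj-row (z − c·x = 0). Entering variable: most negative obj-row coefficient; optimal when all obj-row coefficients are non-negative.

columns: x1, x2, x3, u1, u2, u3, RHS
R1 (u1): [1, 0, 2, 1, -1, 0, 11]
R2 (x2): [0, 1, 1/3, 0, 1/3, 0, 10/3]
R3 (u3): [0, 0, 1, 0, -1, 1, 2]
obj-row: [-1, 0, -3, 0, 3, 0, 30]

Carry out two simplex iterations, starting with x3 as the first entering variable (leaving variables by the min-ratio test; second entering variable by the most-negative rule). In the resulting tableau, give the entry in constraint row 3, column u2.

Ratio test on column x3 — row 1: 11/2 = 11/2; row 2: (10/3)/(1/3) = 10; row 3: 2/1 = 2. Minimum is 2 at row 3 (u3 leaves); pivot element 1.
Divide row 3 by 1; eliminate column x3 from the other rows.
Second iteration: most negative obj-row entry is -1 in column x1, so x1 enters.
Ratio test on column x1 — row 1: 7/1 = 7; row 2: entry 0 ≤ 0; row 3: entry 0 ≤ 0. Minimum is 7 at row 1 (u1 leaves); pivot element 1.
Divide row 1 by 1; eliminate column x1 from the other rows.
After both pivots, the entry at constraint row 3, column u2 is -1.

-1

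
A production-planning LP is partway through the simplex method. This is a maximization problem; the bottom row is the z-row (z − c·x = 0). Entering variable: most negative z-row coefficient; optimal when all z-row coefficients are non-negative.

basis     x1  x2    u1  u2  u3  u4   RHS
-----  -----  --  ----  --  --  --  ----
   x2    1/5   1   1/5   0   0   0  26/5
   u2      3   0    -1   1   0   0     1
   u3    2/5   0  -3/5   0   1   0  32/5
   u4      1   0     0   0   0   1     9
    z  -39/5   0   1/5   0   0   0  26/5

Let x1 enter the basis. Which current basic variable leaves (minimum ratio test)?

Column x1 entries and ratios — x2: (26/5)/(1/5) = 26; u2: 1/3 = 1/3; u3: (32/5)/(2/5) = 16; u4: 9/1 = 9.
Smallest ratio is 1/3 in the row of u2, so u2 leaves.

u2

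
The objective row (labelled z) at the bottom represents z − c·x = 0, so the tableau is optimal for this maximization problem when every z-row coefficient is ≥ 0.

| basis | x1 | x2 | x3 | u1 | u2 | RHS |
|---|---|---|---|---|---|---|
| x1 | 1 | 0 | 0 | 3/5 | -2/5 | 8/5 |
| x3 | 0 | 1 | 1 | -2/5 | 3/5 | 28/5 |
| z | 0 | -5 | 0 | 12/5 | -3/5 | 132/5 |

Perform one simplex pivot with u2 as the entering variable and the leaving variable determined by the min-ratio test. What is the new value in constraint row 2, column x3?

Ratio test on column u2 — row 1: entry -2/5 ≤ 0; row 2: (28/5)/(3/5) = 28/3. Minimum is 28/3 at row 2 (x3 leaves); pivot element 3/5.
Divide row 2 by 3/5; eliminate column u2 from the other rows.
In the new row 2, the x3 entry is the old entry divided by the pivot: 1/(3/5) = 5/3.

5/3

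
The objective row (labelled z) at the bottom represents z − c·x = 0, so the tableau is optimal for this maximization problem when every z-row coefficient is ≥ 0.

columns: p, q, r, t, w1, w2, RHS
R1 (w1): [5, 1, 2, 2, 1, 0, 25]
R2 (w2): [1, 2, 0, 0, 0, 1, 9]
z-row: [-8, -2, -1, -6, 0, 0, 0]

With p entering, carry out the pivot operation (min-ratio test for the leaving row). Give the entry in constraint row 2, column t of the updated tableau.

-2/5

Ratio test on column p — row 1: 25/5 = 5; row 2: 9/1 = 9. Minimum is 5 at row 1 (w1 leaves); pivot element 5.
Divide row 1 by 5; eliminate column p from the other rows.
Row 2 update in column t: 0 − 1·(2/5) = -2/5.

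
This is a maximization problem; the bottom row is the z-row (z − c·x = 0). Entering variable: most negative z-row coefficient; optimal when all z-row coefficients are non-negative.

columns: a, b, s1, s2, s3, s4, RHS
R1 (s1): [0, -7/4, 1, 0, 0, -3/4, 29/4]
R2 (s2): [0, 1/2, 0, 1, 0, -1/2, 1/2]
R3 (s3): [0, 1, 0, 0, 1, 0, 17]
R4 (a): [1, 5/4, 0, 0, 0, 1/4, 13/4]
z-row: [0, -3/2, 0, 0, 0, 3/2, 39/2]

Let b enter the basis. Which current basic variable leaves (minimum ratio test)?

Column b entries and ratios — s1: -7/4 ≤ 0, skip; s2: (1/2)/(1/2) = 1; s3: 17/1 = 17; a: (13/4)/(5/4) = 13/5.
Smallest ratio is 1 in the row of s2, so s2 leaves.

s2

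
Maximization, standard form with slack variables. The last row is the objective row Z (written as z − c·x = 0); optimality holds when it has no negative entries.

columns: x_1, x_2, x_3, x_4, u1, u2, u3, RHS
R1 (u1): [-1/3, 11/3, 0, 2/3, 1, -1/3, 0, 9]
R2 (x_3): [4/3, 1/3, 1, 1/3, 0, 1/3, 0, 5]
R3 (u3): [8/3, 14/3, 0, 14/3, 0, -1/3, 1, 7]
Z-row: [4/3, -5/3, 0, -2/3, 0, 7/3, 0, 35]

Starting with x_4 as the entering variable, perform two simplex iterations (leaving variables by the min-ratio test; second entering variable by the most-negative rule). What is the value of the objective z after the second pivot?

75/2

Ratio test on column x_4 — row 1: 9/(2/3) = 27/2; row 2: 5/(1/3) = 15; row 3: 7/(14/3) = 3/2. Minimum is 3/2 at row 3 (u3 leaves); pivot element 14/3.
Pivot on row 3; the Z-row RHS becomes 35 − (-2/3)·(3/2) = 36.
Next entering variable (most negative Z-row entry -1): x_2.
Ratio test on column x_2 — row 1: 8/3 = 8/3; row 2: entry 0 ≤ 0; row 3: (3/2)/1 = 3/2. Minimum is 3/2 at row 3 (x_4 leaves); pivot element 1.
After the second pivot the Z-row RHS is 36 − (-1)·(3/2) = 75/2.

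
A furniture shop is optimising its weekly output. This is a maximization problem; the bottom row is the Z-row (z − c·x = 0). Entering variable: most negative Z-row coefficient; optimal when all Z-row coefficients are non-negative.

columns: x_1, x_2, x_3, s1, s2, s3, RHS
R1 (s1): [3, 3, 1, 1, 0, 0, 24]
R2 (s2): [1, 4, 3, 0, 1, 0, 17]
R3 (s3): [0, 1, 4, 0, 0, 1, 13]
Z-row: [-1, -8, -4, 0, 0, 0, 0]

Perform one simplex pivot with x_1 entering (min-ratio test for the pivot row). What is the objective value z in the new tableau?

8

Ratio test on column x_1 — row 1: 24/3 = 8; row 2: 17/1 = 17; row 3: entry 0 ≤ 0. Minimum is 8 at row 1 (s1 leaves); pivot element 3.
Pivot on row 1; the Z-row RHS becomes 0 − (-1)·8 = 8.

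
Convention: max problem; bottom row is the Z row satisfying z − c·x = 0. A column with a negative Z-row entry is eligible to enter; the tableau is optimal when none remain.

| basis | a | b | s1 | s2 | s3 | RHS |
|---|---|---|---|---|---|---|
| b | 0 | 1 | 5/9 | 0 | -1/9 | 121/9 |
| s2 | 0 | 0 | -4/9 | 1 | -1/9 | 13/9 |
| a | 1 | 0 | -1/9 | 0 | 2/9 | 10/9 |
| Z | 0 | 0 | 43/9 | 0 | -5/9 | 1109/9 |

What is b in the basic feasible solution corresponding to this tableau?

121/9

b is basic (row 1); its value is the RHS of that row, 121/9.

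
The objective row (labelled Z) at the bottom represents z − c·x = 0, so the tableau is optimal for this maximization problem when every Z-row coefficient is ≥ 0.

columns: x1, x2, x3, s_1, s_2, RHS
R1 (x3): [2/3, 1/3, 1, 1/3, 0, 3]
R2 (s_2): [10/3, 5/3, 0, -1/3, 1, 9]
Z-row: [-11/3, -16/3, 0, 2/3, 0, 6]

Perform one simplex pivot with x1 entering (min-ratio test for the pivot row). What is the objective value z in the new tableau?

Ratio test on column x1 — row 1: 3/(2/3) = 9/2; row 2: 9/(10/3) = 27/10. Minimum is 27/10 at row 2 (s_2 leaves); pivot element 10/3.
Pivot on row 2; the Z-row RHS becomes 6 − (-11/3)·(27/10) = 159/10.

159/10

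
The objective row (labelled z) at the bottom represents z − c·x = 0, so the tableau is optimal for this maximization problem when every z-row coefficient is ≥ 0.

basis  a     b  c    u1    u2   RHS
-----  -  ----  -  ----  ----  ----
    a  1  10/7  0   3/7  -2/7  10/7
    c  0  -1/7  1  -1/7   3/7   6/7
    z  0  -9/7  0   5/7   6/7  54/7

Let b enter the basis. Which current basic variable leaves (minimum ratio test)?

a

Column b entries and ratios — a: (10/7)/(10/7) = 1; c: -1/7 ≤ 0, skip.
Smallest ratio is 1 in the row of a, so a leaves.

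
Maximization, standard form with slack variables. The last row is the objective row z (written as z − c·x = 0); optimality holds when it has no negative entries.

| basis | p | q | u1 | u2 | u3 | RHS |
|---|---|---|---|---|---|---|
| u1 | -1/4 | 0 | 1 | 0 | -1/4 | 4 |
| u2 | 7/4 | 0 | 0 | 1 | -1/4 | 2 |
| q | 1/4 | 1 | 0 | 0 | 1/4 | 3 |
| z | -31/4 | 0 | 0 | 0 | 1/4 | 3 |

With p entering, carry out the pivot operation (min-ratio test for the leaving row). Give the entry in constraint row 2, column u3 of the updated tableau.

-1/7

Ratio test on column p — row 1: entry -1/4 ≤ 0; row 2: 2/(7/4) = 8/7; row 3: 3/(1/4) = 12. Minimum is 8/7 at row 2 (u2 leaves); pivot element 7/4.
Divide row 2 by 7/4; eliminate column p from the other rows.
In the new row 2, the u3 entry is the old entry divided by the pivot: (-1/4)/(7/4) = -1/7.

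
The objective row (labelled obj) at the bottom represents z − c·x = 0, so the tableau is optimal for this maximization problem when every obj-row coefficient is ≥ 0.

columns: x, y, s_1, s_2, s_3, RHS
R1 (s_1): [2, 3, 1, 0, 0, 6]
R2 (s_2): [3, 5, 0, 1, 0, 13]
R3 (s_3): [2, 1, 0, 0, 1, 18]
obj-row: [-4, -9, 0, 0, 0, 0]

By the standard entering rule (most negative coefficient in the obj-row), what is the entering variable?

y

Negative obj-row entries: x: -4, y: -9.
The most negative is -9 in column y, so y enters.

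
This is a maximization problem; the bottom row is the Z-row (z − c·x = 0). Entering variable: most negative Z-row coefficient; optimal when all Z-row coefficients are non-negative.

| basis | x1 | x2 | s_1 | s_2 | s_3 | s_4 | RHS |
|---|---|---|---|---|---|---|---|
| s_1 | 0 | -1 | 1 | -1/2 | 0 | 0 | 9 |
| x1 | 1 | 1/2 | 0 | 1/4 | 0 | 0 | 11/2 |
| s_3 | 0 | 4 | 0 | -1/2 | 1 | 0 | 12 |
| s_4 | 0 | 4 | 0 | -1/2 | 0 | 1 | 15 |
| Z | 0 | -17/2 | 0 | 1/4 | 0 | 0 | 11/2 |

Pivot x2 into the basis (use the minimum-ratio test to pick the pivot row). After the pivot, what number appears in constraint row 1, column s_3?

1/4

Ratio test on column x2 — row 1: entry -1 ≤ 0; row 2: (11/2)/(1/2) = 11; row 3: 12/4 = 3; row 4: 15/4 = 15/4. Minimum is 3 at row 3 (s_3 leaves); pivot element 4.
Divide row 3 by 4; eliminate column x2 from the other rows.
Row 1 update in column s_3: 0 − (-1)·(1/4) = 1/4.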